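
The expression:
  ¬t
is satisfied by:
  {t: False}


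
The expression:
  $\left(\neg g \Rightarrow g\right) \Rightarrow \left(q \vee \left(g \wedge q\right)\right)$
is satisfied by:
  {q: True, g: False}
  {g: False, q: False}
  {g: True, q: True}


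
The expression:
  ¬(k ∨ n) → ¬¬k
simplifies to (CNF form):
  k ∨ n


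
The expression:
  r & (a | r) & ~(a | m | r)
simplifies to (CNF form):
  False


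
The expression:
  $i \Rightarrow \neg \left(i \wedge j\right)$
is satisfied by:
  {i: False, j: False}
  {j: True, i: False}
  {i: True, j: False}


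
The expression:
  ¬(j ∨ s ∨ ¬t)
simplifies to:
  t ∧ ¬j ∧ ¬s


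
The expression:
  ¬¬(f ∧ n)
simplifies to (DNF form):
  f ∧ n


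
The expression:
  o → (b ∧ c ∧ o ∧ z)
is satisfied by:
  {c: True, z: True, b: True, o: False}
  {c: True, z: True, b: False, o: False}
  {c: True, b: True, z: False, o: False}
  {c: True, b: False, z: False, o: False}
  {z: True, b: True, c: False, o: False}
  {z: True, c: False, b: False, o: False}
  {z: False, b: True, c: False, o: False}
  {z: False, c: False, b: False, o: False}
  {c: True, o: True, z: True, b: True}


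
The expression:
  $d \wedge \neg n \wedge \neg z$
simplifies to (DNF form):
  $d \wedge \neg n \wedge \neg z$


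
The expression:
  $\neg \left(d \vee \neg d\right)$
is never true.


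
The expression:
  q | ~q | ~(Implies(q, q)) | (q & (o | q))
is always true.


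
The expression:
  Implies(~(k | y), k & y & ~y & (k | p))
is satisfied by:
  {y: True, k: True}
  {y: True, k: False}
  {k: True, y: False}


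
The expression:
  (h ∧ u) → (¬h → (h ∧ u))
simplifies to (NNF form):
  True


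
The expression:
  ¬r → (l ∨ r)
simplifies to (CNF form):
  l ∨ r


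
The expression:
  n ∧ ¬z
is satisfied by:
  {n: True, z: False}


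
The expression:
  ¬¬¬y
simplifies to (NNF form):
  ¬y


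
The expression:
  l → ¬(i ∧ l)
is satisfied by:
  {l: False, i: False}
  {i: True, l: False}
  {l: True, i: False}


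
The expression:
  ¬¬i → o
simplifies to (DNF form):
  o ∨ ¬i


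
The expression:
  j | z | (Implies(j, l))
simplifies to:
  True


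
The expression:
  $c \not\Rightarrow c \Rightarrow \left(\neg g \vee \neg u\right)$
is always true.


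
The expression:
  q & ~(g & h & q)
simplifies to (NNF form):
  q & (~g | ~h)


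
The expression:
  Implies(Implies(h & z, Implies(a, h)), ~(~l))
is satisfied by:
  {l: True}


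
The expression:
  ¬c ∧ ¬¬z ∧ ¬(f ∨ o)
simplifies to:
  z ∧ ¬c ∧ ¬f ∧ ¬o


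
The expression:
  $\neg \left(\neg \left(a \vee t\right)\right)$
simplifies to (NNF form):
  $a \vee t$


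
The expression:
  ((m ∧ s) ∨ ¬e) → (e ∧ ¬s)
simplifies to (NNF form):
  e ∧ (¬m ∨ ¬s)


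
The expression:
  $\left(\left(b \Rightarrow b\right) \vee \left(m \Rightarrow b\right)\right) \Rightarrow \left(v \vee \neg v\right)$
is always true.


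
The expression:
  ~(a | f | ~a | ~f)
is never true.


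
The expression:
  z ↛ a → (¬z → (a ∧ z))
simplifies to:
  True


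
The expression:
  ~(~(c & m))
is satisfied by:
  {c: True, m: True}


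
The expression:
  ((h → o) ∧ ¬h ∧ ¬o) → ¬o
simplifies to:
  True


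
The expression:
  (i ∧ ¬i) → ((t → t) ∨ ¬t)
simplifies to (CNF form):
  True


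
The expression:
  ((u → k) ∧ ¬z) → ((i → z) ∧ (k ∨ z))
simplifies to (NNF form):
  z ∨ (k ∧ ¬i) ∨ (u ∧ ¬k)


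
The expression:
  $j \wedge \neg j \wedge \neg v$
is never true.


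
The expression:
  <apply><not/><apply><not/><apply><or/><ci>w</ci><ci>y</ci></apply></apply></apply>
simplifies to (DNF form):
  <apply><or/><ci>w</ci><ci>y</ci></apply>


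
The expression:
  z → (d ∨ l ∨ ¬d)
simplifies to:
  True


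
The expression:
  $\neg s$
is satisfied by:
  {s: False}


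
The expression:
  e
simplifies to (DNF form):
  e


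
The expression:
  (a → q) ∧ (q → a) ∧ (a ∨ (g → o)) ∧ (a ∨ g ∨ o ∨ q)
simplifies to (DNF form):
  (a ∧ q) ∨ (a ∧ ¬a) ∨ (a ∧ o ∧ q) ∨ (a ∧ o ∧ ¬a) ∨ (a ∧ q ∧ ¬q) ∨ (a ∧ ¬a ∧ ¬q) ∨ (o ∧ q ∧ ¬q) ∨ (o ∧ ¬a ∧ ¬q)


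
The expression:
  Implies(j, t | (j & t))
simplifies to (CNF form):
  t | ~j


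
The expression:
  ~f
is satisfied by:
  {f: False}


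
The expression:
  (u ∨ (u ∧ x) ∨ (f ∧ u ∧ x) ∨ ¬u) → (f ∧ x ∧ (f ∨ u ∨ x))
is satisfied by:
  {x: True, f: True}


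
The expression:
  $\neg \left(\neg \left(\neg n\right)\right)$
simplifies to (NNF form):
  $\neg n$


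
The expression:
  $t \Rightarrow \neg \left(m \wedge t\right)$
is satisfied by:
  {m: False, t: False}
  {t: True, m: False}
  {m: True, t: False}


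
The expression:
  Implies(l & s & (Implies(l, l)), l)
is always true.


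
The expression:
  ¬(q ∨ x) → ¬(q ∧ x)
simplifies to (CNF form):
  True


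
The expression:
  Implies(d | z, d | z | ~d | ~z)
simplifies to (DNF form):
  True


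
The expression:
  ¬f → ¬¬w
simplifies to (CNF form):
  f ∨ w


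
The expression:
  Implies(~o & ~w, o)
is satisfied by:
  {o: True, w: True}
  {o: True, w: False}
  {w: True, o: False}


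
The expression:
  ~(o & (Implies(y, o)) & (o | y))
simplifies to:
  ~o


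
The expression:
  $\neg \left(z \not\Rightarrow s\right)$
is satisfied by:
  {s: True, z: False}
  {z: False, s: False}
  {z: True, s: True}


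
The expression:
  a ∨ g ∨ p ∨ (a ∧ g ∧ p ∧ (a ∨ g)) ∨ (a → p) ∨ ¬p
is always true.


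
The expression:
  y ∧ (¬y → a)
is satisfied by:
  {y: True}


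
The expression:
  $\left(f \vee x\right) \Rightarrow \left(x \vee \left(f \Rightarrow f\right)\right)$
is always true.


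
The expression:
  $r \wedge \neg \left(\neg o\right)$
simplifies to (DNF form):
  $o \wedge r$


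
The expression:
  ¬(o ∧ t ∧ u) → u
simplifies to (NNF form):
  u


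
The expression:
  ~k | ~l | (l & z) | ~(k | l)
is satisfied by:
  {z: True, l: False, k: False}
  {l: False, k: False, z: False}
  {z: True, k: True, l: False}
  {k: True, l: False, z: False}
  {z: True, l: True, k: False}
  {l: True, z: False, k: False}
  {z: True, k: True, l: True}


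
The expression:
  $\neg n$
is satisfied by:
  {n: False}


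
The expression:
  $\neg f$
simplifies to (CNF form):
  $\neg f$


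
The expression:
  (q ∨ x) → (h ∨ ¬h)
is always true.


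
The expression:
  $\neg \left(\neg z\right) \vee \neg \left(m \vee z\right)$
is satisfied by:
  {z: True, m: False}
  {m: False, z: False}
  {m: True, z: True}


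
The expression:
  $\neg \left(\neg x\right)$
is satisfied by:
  {x: True}


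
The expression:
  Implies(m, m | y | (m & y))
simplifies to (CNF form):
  True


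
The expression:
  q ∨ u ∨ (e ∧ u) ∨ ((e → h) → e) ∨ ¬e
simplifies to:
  True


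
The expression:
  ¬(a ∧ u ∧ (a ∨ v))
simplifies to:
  ¬a ∨ ¬u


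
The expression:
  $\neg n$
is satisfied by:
  {n: False}


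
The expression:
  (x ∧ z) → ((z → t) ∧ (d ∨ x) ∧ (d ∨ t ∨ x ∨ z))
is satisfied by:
  {t: True, z: False, x: False}
  {z: False, x: False, t: False}
  {x: True, t: True, z: False}
  {x: True, z: False, t: False}
  {t: True, z: True, x: False}
  {z: True, t: False, x: False}
  {x: True, z: True, t: True}


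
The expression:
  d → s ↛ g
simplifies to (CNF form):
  (s ∨ ¬d) ∧ (¬d ∨ ¬g)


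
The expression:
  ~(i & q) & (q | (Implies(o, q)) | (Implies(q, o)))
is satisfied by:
  {q: False, i: False}
  {i: True, q: False}
  {q: True, i: False}


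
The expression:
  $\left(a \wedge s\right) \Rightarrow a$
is always true.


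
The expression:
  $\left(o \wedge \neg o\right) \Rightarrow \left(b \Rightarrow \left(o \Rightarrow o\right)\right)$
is always true.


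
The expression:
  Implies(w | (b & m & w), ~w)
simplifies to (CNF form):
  ~w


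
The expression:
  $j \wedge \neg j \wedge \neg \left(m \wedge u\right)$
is never true.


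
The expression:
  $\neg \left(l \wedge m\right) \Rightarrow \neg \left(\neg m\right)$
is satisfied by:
  {m: True}


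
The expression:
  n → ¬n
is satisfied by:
  {n: False}


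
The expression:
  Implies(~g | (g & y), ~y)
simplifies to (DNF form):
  ~y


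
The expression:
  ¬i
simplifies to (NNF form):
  ¬i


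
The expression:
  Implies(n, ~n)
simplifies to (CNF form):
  ~n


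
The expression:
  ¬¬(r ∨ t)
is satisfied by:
  {r: True, t: True}
  {r: True, t: False}
  {t: True, r: False}


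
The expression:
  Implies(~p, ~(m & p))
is always true.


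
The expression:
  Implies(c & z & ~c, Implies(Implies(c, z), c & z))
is always true.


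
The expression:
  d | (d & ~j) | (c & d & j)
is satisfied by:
  {d: True}


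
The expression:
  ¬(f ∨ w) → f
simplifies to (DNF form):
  f ∨ w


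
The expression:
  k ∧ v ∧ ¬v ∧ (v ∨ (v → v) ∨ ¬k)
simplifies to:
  False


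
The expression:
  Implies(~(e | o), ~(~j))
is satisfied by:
  {o: True, e: True, j: True}
  {o: True, e: True, j: False}
  {o: True, j: True, e: False}
  {o: True, j: False, e: False}
  {e: True, j: True, o: False}
  {e: True, j: False, o: False}
  {j: True, e: False, o: False}


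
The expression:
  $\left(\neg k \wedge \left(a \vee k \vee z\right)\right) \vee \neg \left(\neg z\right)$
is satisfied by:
  {a: True, z: True, k: False}
  {z: True, k: False, a: False}
  {a: True, z: True, k: True}
  {z: True, k: True, a: False}
  {a: True, k: False, z: False}


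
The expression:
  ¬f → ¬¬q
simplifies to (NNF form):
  f ∨ q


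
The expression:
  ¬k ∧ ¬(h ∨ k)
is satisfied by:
  {h: False, k: False}


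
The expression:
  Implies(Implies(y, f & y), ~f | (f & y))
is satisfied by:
  {y: True, f: False}
  {f: False, y: False}
  {f: True, y: True}


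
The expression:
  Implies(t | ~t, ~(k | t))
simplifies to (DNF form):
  ~k & ~t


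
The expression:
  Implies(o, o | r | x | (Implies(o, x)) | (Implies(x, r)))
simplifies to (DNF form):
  True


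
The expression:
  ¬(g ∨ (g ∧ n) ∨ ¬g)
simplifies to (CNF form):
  False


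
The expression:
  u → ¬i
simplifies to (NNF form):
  ¬i ∨ ¬u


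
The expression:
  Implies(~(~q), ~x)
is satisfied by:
  {q: False, x: False}
  {x: True, q: False}
  {q: True, x: False}


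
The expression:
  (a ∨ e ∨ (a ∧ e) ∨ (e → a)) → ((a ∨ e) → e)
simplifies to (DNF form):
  e ∨ ¬a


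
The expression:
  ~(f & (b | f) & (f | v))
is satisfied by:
  {f: False}


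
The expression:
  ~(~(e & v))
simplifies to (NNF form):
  e & v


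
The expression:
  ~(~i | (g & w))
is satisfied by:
  {i: True, w: False, g: False}
  {i: True, g: True, w: False}
  {i: True, w: True, g: False}


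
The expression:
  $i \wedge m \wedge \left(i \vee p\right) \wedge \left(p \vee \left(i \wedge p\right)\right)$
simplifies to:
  $i \wedge m \wedge p$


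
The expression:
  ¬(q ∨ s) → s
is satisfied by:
  {q: True, s: True}
  {q: True, s: False}
  {s: True, q: False}


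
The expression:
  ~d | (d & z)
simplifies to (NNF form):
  z | ~d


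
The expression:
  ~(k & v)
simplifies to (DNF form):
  ~k | ~v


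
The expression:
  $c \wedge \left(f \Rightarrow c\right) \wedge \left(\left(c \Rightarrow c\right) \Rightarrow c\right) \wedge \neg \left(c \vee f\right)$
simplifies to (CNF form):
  $\text{False}$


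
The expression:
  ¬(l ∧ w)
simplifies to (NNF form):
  ¬l ∨ ¬w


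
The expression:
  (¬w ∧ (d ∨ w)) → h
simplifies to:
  h ∨ w ∨ ¬d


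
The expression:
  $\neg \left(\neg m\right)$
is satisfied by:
  {m: True}


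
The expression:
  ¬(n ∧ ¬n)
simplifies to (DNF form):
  True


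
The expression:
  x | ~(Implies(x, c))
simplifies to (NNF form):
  x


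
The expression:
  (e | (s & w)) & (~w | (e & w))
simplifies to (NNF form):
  e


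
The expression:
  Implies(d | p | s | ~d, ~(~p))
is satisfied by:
  {p: True}


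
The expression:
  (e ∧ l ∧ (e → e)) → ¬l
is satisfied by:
  {l: False, e: False}
  {e: True, l: False}
  {l: True, e: False}


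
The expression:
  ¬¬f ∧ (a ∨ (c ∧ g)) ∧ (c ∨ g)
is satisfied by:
  {a: True, g: True, c: True, f: True}
  {a: True, g: True, f: True, c: False}
  {a: True, c: True, f: True, g: False}
  {g: True, c: True, f: True, a: False}


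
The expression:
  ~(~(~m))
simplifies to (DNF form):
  ~m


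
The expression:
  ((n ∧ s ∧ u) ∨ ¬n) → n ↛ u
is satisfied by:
  {n: True, s: False, u: False}
  {u: True, n: True, s: False}
  {s: True, n: True, u: False}


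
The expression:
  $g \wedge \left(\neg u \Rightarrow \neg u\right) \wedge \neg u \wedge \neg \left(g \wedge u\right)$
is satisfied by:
  {g: True, u: False}


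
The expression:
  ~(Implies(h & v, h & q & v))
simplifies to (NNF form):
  h & v & ~q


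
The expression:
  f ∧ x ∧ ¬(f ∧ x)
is never true.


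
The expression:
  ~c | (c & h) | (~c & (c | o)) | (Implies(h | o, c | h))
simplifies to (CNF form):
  True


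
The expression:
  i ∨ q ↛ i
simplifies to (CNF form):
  i ∨ q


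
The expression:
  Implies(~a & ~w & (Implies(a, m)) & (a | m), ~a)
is always true.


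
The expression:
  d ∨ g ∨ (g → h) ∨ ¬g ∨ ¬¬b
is always true.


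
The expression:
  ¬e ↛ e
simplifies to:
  ¬e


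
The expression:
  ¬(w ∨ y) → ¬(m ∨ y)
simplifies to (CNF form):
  w ∨ y ∨ ¬m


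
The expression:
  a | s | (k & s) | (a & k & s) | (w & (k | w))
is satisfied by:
  {s: True, a: True, w: True}
  {s: True, a: True, w: False}
  {s: True, w: True, a: False}
  {s: True, w: False, a: False}
  {a: True, w: True, s: False}
  {a: True, w: False, s: False}
  {w: True, a: False, s: False}


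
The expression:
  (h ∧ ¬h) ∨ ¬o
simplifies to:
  ¬o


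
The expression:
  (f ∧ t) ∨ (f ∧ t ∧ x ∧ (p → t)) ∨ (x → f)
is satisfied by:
  {f: True, x: False}
  {x: False, f: False}
  {x: True, f: True}


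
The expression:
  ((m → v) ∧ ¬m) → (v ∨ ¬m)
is always true.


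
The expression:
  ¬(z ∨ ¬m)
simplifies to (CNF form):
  m ∧ ¬z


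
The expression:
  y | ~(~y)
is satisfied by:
  {y: True}


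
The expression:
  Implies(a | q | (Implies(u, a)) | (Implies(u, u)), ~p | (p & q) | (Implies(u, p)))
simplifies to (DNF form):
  True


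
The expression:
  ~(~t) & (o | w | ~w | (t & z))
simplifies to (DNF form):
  t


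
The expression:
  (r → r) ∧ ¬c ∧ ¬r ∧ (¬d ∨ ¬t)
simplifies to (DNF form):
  (¬c ∧ ¬d ∧ ¬r) ∨ (¬c ∧ ¬r ∧ ¬t)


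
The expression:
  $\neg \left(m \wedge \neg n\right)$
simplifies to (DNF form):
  $n \vee \neg m$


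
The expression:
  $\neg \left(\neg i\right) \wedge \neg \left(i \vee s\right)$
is never true.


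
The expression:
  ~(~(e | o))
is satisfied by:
  {o: True, e: True}
  {o: True, e: False}
  {e: True, o: False}


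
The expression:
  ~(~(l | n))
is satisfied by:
  {n: True, l: True}
  {n: True, l: False}
  {l: True, n: False}


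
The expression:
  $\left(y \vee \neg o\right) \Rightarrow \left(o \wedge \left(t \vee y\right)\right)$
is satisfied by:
  {o: True}


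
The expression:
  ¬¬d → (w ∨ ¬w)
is always true.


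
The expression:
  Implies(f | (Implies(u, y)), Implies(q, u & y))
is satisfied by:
  {u: True, y: True, q: False, f: False}
  {u: True, y: False, q: False, f: False}
  {f: True, u: True, y: True, q: False}
  {f: True, u: True, y: False, q: False}
  {y: True, f: False, u: False, q: False}
  {f: False, y: False, u: False, q: False}
  {f: True, y: True, u: False, q: False}
  {f: True, y: False, u: False, q: False}
  {q: True, u: True, y: True, f: False}
  {q: True, u: True, y: False, f: False}
  {f: True, q: True, u: True, y: True}


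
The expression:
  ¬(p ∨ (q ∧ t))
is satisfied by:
  {p: False, t: False, q: False}
  {q: True, p: False, t: False}
  {t: True, p: False, q: False}


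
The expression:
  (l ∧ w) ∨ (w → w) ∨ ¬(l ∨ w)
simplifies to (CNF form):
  True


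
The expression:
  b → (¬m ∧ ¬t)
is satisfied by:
  {m: False, b: False, t: False}
  {t: True, m: False, b: False}
  {m: True, t: False, b: False}
  {t: True, m: True, b: False}
  {b: True, t: False, m: False}


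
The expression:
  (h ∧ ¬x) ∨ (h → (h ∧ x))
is always true.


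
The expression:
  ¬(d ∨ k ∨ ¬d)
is never true.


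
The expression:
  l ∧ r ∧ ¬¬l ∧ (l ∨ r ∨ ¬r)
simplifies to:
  l ∧ r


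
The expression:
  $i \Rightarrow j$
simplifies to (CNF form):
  $j \vee \neg i$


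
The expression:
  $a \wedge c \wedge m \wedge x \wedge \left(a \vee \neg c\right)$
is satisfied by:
  {a: True, m: True, c: True, x: True}


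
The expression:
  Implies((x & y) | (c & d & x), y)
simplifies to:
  y | ~c | ~d | ~x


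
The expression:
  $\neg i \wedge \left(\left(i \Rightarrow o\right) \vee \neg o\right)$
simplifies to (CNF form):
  $\neg i$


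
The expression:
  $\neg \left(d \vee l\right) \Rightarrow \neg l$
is always true.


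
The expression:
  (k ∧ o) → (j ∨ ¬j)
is always true.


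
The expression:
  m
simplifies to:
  m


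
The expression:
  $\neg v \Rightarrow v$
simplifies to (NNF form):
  $v$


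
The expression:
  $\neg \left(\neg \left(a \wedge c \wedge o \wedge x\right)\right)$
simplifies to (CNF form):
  $a \wedge c \wedge o \wedge x$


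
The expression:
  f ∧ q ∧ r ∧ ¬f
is never true.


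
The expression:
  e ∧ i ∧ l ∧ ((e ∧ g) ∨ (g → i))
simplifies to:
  e ∧ i ∧ l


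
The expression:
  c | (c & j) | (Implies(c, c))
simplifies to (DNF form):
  True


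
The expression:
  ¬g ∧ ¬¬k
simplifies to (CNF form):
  k ∧ ¬g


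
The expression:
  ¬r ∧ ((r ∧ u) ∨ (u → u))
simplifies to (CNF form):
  ¬r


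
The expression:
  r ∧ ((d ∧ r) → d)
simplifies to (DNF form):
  r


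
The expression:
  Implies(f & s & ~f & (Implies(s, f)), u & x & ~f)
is always true.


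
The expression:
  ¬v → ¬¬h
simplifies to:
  h ∨ v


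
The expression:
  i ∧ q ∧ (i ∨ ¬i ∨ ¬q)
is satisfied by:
  {i: True, q: True}


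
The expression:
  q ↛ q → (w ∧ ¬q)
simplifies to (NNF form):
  True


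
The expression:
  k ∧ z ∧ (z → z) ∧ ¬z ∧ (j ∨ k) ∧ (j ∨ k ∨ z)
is never true.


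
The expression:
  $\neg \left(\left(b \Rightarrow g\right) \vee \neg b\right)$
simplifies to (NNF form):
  $b \wedge \neg g$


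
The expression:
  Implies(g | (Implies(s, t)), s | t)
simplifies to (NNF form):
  s | t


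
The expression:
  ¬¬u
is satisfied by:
  {u: True}


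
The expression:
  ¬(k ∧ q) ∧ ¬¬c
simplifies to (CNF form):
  c ∧ (¬k ∨ ¬q)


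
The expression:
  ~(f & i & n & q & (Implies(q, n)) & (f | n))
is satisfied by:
  {q: False, n: False, i: False, f: False}
  {f: True, q: False, n: False, i: False}
  {i: True, q: False, n: False, f: False}
  {f: True, i: True, q: False, n: False}
  {n: True, f: False, q: False, i: False}
  {f: True, n: True, q: False, i: False}
  {i: True, n: True, f: False, q: False}
  {f: True, i: True, n: True, q: False}
  {q: True, i: False, n: False, f: False}
  {f: True, q: True, i: False, n: False}
  {i: True, q: True, f: False, n: False}
  {f: True, i: True, q: True, n: False}
  {n: True, q: True, i: False, f: False}
  {f: True, n: True, q: True, i: False}
  {i: True, n: True, q: True, f: False}


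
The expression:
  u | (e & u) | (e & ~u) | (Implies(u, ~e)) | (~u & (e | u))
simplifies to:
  True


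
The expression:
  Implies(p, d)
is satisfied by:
  {d: True, p: False}
  {p: False, d: False}
  {p: True, d: True}


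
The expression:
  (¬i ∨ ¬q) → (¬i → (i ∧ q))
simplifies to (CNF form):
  i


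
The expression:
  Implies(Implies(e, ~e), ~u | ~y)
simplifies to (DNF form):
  e | ~u | ~y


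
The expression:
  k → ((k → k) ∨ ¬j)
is always true.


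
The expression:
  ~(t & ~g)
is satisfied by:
  {g: True, t: False}
  {t: False, g: False}
  {t: True, g: True}


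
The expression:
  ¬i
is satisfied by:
  {i: False}


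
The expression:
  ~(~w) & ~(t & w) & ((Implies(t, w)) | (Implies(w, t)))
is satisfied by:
  {w: True, t: False}


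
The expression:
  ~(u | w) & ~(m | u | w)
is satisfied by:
  {u: False, w: False, m: False}


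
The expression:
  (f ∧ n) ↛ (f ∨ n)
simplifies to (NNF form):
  False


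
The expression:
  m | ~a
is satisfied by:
  {m: True, a: False}
  {a: False, m: False}
  {a: True, m: True}


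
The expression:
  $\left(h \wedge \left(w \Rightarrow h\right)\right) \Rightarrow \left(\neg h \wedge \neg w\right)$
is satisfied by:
  {h: False}


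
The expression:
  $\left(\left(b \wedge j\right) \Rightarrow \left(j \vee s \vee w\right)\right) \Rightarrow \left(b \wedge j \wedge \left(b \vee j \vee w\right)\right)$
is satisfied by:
  {j: True, b: True}


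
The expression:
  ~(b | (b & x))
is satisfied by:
  {b: False}


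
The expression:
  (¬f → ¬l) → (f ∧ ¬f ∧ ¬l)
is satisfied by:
  {l: True, f: False}


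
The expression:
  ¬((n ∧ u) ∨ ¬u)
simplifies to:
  u ∧ ¬n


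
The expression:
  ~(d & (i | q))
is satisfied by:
  {q: False, d: False, i: False}
  {i: True, q: False, d: False}
  {q: True, i: False, d: False}
  {i: True, q: True, d: False}
  {d: True, i: False, q: False}


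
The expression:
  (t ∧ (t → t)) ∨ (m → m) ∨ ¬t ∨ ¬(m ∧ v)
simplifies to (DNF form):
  True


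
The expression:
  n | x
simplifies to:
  n | x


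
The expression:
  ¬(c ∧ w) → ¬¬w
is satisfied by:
  {w: True}


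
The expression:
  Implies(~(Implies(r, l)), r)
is always true.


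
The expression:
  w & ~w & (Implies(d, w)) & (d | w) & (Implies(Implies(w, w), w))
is never true.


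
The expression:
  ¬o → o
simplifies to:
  o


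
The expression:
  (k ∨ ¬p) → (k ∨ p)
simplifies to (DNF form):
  k ∨ p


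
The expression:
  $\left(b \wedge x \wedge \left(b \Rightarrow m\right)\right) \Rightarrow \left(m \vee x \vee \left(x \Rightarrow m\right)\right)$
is always true.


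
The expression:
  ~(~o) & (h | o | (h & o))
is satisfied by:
  {o: True}


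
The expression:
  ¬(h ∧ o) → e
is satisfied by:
  {e: True, h: True, o: True}
  {e: True, h: True, o: False}
  {e: True, o: True, h: False}
  {e: True, o: False, h: False}
  {h: True, o: True, e: False}


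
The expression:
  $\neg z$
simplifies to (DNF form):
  $\neg z$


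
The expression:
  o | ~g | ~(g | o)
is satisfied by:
  {o: True, g: False}
  {g: False, o: False}
  {g: True, o: True}


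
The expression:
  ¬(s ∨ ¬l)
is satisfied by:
  {l: True, s: False}


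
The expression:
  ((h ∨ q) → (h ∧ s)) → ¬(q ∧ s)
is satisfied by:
  {s: False, q: False, h: False}
  {h: True, s: False, q: False}
  {q: True, s: False, h: False}
  {h: True, q: True, s: False}
  {s: True, h: False, q: False}
  {h: True, s: True, q: False}
  {q: True, s: True, h: False}


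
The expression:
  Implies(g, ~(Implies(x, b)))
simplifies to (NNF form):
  ~g | (x & ~b)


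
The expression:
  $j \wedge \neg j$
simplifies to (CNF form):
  $\text{False}$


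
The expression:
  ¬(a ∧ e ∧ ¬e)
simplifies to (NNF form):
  True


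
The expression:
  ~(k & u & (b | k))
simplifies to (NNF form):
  ~k | ~u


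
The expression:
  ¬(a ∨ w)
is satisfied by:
  {w: False, a: False}


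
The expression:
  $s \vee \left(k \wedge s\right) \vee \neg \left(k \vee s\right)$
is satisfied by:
  {s: True, k: False}
  {k: False, s: False}
  {k: True, s: True}


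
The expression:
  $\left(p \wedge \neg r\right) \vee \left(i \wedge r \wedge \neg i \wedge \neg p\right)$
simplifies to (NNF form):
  $p \wedge \neg r$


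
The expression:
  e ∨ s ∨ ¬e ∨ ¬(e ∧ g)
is always true.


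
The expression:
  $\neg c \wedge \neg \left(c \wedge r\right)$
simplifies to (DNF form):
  $\neg c$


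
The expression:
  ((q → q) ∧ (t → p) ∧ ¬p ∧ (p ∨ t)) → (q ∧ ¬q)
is always true.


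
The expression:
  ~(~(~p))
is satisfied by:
  {p: False}


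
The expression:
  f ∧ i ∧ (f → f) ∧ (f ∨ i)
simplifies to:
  f ∧ i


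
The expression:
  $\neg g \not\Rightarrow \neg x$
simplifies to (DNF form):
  $x \wedge \neg g$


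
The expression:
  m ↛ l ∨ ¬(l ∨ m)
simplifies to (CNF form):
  ¬l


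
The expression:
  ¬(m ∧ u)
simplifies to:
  ¬m ∨ ¬u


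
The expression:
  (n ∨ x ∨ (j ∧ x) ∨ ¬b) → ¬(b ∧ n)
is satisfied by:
  {n: False, b: False}
  {b: True, n: False}
  {n: True, b: False}


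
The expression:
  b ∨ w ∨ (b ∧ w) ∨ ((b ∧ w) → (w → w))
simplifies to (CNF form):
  True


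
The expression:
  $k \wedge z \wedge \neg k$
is never true.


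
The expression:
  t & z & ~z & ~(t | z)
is never true.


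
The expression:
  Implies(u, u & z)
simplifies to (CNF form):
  z | ~u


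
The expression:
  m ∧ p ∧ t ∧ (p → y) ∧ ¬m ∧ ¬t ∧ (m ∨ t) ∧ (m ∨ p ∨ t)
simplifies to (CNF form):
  False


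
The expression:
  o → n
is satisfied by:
  {n: True, o: False}
  {o: False, n: False}
  {o: True, n: True}


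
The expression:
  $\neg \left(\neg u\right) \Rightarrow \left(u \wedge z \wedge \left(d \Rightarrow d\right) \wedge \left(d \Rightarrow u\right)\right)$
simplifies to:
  $z \vee \neg u$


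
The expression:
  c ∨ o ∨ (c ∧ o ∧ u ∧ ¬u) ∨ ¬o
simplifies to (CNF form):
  True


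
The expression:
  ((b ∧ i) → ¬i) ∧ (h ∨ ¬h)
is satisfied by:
  {b: False, i: False}
  {i: True, b: False}
  {b: True, i: False}


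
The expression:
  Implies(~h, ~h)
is always true.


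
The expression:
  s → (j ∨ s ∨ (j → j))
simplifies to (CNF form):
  True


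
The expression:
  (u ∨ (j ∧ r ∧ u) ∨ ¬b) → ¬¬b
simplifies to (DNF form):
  b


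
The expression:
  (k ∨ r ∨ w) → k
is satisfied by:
  {k: True, r: False, w: False}
  {k: True, w: True, r: False}
  {k: True, r: True, w: False}
  {k: True, w: True, r: True}
  {w: False, r: False, k: False}


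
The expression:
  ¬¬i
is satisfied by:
  {i: True}


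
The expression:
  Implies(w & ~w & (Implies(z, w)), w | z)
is always true.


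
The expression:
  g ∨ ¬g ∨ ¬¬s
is always true.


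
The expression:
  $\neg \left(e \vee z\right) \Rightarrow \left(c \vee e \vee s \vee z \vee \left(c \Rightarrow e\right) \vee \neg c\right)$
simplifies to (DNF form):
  $\text{True}$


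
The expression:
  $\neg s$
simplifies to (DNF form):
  $\neg s$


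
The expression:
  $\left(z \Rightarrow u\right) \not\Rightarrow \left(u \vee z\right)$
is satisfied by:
  {u: False, z: False}


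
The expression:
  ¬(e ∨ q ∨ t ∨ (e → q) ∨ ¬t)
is never true.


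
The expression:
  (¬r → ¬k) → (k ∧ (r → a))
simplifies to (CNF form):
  k ∧ (a ∨ ¬r)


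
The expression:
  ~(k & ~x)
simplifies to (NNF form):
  x | ~k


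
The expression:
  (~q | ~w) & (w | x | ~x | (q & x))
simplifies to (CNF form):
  ~q | ~w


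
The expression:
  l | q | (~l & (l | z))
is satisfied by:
  {q: True, l: True, z: True}
  {q: True, l: True, z: False}
  {q: True, z: True, l: False}
  {q: True, z: False, l: False}
  {l: True, z: True, q: False}
  {l: True, z: False, q: False}
  {z: True, l: False, q: False}


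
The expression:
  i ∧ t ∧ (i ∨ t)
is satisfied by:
  {t: True, i: True}


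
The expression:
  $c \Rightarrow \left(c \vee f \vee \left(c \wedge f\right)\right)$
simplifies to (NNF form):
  $\text{True}$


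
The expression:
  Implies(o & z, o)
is always true.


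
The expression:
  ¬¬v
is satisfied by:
  {v: True}


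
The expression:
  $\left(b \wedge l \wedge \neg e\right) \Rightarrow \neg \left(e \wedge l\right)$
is always true.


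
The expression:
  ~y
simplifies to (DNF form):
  ~y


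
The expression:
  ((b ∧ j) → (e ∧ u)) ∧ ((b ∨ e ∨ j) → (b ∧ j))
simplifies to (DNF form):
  (e ∧ j ∧ ¬j) ∨ (e ∧ ¬e ∧ ¬j) ∨ (j ∧ ¬b ∧ ¬j) ∨ (¬b ∧ ¬e ∧ ¬j) ∨ (b ∧ e ∧ j ∧ u) ∨ (b ∧ e ∧ j ∧ ¬j) ∨ (b ∧ e ∧ u ∧ ¬e) ∨ (b ∧ e ∧ ¬e ∧ ¬j) ∨ (b ∧ j ∧ u ∧ ¬b) ∨ (b ∧ j ∧ ¬b ∧ ¬j) ∨ (b ∧ u ∧ ¬b ∧ ¬e) ∨ (b ∧ ¬b ∧ ¬e ∧ ¬j) ∨ (e ∧ j ∧ u ∧ ¬j) ∨ (e ∧ u ∧ ¬e ∧ ¬j) ∨ (j ∧ u ∧ ¬b ∧ ¬j) ∨ (u ∧ ¬b ∧ ¬e ∧ ¬j)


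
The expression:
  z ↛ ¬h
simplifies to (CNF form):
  h ∧ z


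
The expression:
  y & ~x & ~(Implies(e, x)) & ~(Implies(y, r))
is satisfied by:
  {e: True, y: True, x: False, r: False}


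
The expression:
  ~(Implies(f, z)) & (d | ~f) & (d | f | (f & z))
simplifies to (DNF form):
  d & f & ~z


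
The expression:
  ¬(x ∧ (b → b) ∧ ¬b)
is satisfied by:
  {b: True, x: False}
  {x: False, b: False}
  {x: True, b: True}


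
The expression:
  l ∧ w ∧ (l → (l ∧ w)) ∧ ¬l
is never true.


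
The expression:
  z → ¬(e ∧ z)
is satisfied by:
  {e: False, z: False}
  {z: True, e: False}
  {e: True, z: False}


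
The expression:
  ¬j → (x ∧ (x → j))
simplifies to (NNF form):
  j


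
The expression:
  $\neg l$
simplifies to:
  $\neg l$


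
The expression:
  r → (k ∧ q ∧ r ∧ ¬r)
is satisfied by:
  {r: False}


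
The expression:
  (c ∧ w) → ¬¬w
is always true.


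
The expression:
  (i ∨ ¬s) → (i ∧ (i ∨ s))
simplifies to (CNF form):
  i ∨ s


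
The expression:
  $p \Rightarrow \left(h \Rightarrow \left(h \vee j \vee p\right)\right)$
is always true.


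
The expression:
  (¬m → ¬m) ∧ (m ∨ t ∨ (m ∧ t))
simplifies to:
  m ∨ t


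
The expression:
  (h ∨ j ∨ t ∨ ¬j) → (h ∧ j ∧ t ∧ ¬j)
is never true.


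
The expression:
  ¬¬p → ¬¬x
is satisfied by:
  {x: True, p: False}
  {p: False, x: False}
  {p: True, x: True}


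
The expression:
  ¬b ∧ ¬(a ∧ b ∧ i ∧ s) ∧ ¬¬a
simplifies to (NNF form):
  a ∧ ¬b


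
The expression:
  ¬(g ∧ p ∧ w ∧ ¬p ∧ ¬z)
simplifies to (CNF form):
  True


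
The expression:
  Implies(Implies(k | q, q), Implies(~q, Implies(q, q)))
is always true.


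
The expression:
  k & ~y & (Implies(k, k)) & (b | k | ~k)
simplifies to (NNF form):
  k & ~y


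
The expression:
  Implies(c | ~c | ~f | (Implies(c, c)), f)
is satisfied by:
  {f: True}


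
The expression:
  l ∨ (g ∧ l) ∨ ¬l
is always true.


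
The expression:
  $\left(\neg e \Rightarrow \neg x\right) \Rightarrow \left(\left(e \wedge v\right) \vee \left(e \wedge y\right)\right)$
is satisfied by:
  {v: True, x: True, e: True, y: True}
  {v: True, x: True, e: True, y: False}
  {v: True, e: True, y: True, x: False}
  {v: True, e: True, y: False, x: False}
  {x: True, e: True, y: True, v: False}
  {e: True, y: True, x: False, v: False}
  {v: True, x: True, y: True, e: False}
  {v: True, x: True, y: False, e: False}
  {x: True, y: True, e: False, v: False}
  {x: True, y: False, e: False, v: False}


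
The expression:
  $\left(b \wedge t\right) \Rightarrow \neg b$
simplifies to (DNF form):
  $\neg b \vee \neg t$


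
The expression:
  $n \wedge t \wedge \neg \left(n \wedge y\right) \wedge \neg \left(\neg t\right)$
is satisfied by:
  {t: True, n: True, y: False}


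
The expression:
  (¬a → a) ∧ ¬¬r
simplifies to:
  a ∧ r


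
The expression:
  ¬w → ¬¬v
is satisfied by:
  {v: True, w: True}
  {v: True, w: False}
  {w: True, v: False}


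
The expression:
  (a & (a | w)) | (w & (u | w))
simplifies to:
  a | w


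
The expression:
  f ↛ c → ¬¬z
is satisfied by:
  {z: True, c: True, f: False}
  {z: True, c: False, f: False}
  {c: True, z: False, f: False}
  {z: False, c: False, f: False}
  {f: True, z: True, c: True}
  {f: True, z: True, c: False}
  {f: True, c: True, z: False}


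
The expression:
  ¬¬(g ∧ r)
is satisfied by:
  {r: True, g: True}


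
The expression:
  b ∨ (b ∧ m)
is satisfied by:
  {b: True}


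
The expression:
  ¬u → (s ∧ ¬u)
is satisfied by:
  {u: True, s: True}
  {u: True, s: False}
  {s: True, u: False}


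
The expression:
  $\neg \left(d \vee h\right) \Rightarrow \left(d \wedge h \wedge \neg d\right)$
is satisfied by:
  {d: True, h: True}
  {d: True, h: False}
  {h: True, d: False}


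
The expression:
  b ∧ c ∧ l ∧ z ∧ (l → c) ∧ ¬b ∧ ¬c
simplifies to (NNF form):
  False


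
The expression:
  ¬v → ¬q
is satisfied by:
  {v: True, q: False}
  {q: False, v: False}
  {q: True, v: True}


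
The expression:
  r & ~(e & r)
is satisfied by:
  {r: True, e: False}


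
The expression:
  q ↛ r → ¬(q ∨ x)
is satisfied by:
  {r: True, q: False}
  {q: False, r: False}
  {q: True, r: True}


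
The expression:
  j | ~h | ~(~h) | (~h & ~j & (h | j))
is always true.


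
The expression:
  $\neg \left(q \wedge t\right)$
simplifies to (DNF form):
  $\neg q \vee \neg t$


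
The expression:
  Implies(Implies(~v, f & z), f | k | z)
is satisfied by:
  {k: True, z: True, f: True, v: False}
  {k: True, z: True, f: False, v: False}
  {k: True, f: True, v: False, z: False}
  {k: True, f: False, v: False, z: False}
  {z: True, f: True, v: False, k: False}
  {z: True, f: False, v: False, k: False}
  {f: True, z: False, v: False, k: False}
  {f: False, z: False, v: False, k: False}
  {k: True, z: True, v: True, f: True}
  {k: True, z: True, v: True, f: False}
  {k: True, v: True, f: True, z: False}
  {k: True, v: True, f: False, z: False}
  {v: True, z: True, f: True, k: False}
  {v: True, z: True, f: False, k: False}
  {v: True, f: True, z: False, k: False}


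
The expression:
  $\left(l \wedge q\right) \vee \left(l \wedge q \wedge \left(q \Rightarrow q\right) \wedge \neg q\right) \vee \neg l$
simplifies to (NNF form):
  $q \vee \neg l$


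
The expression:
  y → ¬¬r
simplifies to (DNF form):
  r ∨ ¬y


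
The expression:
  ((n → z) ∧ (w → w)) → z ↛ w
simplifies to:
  (n ∧ ¬z) ∨ (z ∧ ¬w)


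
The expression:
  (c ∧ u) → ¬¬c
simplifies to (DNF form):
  True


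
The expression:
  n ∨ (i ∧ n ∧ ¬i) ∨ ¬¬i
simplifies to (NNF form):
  i ∨ n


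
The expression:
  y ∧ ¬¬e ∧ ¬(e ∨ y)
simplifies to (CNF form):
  False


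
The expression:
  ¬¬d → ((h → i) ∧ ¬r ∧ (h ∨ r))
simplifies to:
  (h ∧ i ∧ ¬r) ∨ ¬d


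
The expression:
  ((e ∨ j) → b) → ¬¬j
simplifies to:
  j ∨ (e ∧ ¬b)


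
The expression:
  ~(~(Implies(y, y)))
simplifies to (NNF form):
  True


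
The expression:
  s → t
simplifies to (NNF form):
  t ∨ ¬s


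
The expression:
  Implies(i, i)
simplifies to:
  True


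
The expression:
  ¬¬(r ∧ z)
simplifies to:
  r ∧ z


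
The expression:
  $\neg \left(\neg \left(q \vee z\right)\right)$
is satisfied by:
  {q: True, z: True}
  {q: True, z: False}
  {z: True, q: False}


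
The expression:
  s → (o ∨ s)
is always true.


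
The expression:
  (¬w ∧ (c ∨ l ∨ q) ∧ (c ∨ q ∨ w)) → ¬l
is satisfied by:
  {w: True, q: False, l: False, c: False}
  {w: True, c: True, q: False, l: False}
  {w: True, q: True, l: False, c: False}
  {w: True, c: True, q: True, l: False}
  {c: False, q: False, l: False, w: False}
  {c: True, q: False, l: False, w: False}
  {q: True, c: False, l: False, w: False}
  {c: True, q: True, l: False, w: False}
  {l: True, w: True, c: False, q: False}
  {c: True, l: True, w: True, q: False}
  {l: True, w: True, q: True, c: False}
  {c: True, l: True, w: True, q: True}
  {l: True, w: False, q: False, c: False}


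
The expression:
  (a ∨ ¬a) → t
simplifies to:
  t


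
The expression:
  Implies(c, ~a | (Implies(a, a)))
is always true.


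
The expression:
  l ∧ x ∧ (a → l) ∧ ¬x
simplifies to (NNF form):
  False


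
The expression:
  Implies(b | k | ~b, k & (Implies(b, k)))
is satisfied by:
  {k: True}


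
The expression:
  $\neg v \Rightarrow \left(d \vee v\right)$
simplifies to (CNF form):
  $d \vee v$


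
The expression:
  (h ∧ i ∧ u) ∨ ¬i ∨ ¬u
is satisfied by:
  {h: True, u: False, i: False}
  {u: False, i: False, h: False}
  {i: True, h: True, u: False}
  {i: True, u: False, h: False}
  {h: True, u: True, i: False}
  {u: True, h: False, i: False}
  {i: True, u: True, h: True}


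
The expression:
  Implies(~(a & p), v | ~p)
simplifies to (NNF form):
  a | v | ~p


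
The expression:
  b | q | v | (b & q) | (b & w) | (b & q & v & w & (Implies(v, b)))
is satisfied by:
  {b: True, q: True, v: True}
  {b: True, q: True, v: False}
  {b: True, v: True, q: False}
  {b: True, v: False, q: False}
  {q: True, v: True, b: False}
  {q: True, v: False, b: False}
  {v: True, q: False, b: False}


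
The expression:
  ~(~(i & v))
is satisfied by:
  {i: True, v: True}


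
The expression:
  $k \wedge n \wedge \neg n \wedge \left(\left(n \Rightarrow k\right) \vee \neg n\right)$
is never true.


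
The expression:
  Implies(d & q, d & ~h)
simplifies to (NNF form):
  ~d | ~h | ~q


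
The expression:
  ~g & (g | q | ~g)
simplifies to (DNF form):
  ~g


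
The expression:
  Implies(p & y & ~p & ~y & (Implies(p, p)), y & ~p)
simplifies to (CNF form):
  True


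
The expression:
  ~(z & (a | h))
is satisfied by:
  {h: False, z: False, a: False}
  {a: True, h: False, z: False}
  {h: True, a: False, z: False}
  {a: True, h: True, z: False}
  {z: True, a: False, h: False}


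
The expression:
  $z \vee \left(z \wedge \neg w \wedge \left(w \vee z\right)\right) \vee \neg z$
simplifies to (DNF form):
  $\text{True}$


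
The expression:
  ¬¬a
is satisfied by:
  {a: True}


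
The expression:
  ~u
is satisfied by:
  {u: False}


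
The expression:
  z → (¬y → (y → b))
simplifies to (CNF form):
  True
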